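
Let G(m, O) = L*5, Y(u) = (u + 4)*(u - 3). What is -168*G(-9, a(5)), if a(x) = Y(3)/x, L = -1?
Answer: 840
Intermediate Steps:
Y(u) = (-3 + u)*(4 + u) (Y(u) = (4 + u)*(-3 + u) = (-3 + u)*(4 + u))
a(x) = 0 (a(x) = (-12 + 3 + 3²)/x = (-12 + 3 + 9)/x = 0/x = 0)
G(m, O) = -5 (G(m, O) = -1*5 = -5)
-168*G(-9, a(5)) = -168*(-5) = 840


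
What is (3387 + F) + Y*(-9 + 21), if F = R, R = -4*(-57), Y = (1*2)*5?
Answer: 3735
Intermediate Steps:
Y = 10 (Y = 2*5 = 10)
R = 228
F = 228
(3387 + F) + Y*(-9 + 21) = (3387 + 228) + 10*(-9 + 21) = 3615 + 10*12 = 3615 + 120 = 3735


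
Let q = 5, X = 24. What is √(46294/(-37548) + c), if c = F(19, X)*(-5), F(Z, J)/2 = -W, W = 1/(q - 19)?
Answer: I*√76257902/6258 ≈ 1.3954*I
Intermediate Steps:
W = -1/14 (W = 1/(5 - 19) = 1/(-14) = -1/14 ≈ -0.071429)
F(Z, J) = ⅐ (F(Z, J) = 2*(-1*(-1/14)) = 2*(1/14) = ⅐)
c = -5/7 (c = (⅐)*(-5) = -5/7 ≈ -0.71429)
√(46294/(-37548) + c) = √(46294/(-37548) - 5/7) = √(46294*(-1/37548) - 5/7) = √(-23147/18774 - 5/7) = √(-36557/18774) = I*√76257902/6258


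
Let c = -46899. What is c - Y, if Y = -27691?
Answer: -19208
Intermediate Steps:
c - Y = -46899 - 1*(-27691) = -46899 + 27691 = -19208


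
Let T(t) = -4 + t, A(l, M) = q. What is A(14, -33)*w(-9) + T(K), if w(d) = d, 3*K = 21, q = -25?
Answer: 228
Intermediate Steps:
K = 7 (K = (⅓)*21 = 7)
A(l, M) = -25
A(14, -33)*w(-9) + T(K) = -25*(-9) + (-4 + 7) = 225 + 3 = 228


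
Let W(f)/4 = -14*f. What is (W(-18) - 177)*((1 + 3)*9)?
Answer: 29916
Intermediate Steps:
W(f) = -56*f (W(f) = 4*(-14*f) = -56*f)
(W(-18) - 177)*((1 + 3)*9) = (-56*(-18) - 177)*((1 + 3)*9) = (1008 - 177)*(4*9) = 831*36 = 29916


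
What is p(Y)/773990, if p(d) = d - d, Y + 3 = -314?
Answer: 0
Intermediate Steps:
Y = -317 (Y = -3 - 314 = -317)
p(d) = 0
p(Y)/773990 = 0/773990 = 0*(1/773990) = 0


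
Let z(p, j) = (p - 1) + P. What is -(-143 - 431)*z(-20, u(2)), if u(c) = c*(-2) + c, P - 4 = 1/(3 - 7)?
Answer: -19803/2 ≈ -9901.5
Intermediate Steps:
P = 15/4 (P = 4 + 1/(3 - 7) = 4 + 1/(-4) = 4 - ¼ = 15/4 ≈ 3.7500)
u(c) = -c (u(c) = -2*c + c = -c)
z(p, j) = 11/4 + p (z(p, j) = (p - 1) + 15/4 = (-1 + p) + 15/4 = 11/4 + p)
-(-143 - 431)*z(-20, u(2)) = -(-143 - 431)*(11/4 - 20) = -(-574)*(-69)/4 = -1*19803/2 = -19803/2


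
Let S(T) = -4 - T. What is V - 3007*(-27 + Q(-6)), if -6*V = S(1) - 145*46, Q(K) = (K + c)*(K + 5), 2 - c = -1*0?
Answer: 140547/2 ≈ 70274.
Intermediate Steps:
c = 2 (c = 2 - (-1)*0 = 2 - 1*0 = 2 + 0 = 2)
Q(K) = (2 + K)*(5 + K) (Q(K) = (K + 2)*(K + 5) = (2 + K)*(5 + K))
V = 2225/2 (V = -((-4 - 1*1) - 145*46)/6 = -((-4 - 1) - 6670)/6 = -(-5 - 6670)/6 = -⅙*(-6675) = 2225/2 ≈ 1112.5)
V - 3007*(-27 + Q(-6)) = 2225/2 - 3007*(-27 + (10 + (-6)² + 7*(-6))) = 2225/2 - 3007*(-27 + (10 + 36 - 42)) = 2225/2 - 3007*(-27 + 4) = 2225/2 - 3007*(-23) = 2225/2 + 69161 = 140547/2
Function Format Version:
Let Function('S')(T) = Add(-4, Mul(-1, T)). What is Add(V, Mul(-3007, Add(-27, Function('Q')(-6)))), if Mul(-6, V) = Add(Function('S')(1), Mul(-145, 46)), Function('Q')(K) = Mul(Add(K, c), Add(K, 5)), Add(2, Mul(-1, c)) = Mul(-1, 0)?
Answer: Rational(140547, 2) ≈ 70274.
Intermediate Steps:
c = 2 (c = Add(2, Mul(-1, Mul(-1, 0))) = Add(2, Mul(-1, 0)) = Add(2, 0) = 2)
Function('Q')(K) = Mul(Add(2, K), Add(5, K)) (Function('Q')(K) = Mul(Add(K, 2), Add(K, 5)) = Mul(Add(2, K), Add(5, K)))
V = Rational(2225, 2) (V = Mul(Rational(-1, 6), Add(Add(-4, Mul(-1, 1)), Mul(-145, 46))) = Mul(Rational(-1, 6), Add(Add(-4, -1), -6670)) = Mul(Rational(-1, 6), Add(-5, -6670)) = Mul(Rational(-1, 6), -6675) = Rational(2225, 2) ≈ 1112.5)
Add(V, Mul(-3007, Add(-27, Function('Q')(-6)))) = Add(Rational(2225, 2), Mul(-3007, Add(-27, Add(10, Pow(-6, 2), Mul(7, -6))))) = Add(Rational(2225, 2), Mul(-3007, Add(-27, Add(10, 36, -42)))) = Add(Rational(2225, 2), Mul(-3007, Add(-27, 4))) = Add(Rational(2225, 2), Mul(-3007, -23)) = Add(Rational(2225, 2), 69161) = Rational(140547, 2)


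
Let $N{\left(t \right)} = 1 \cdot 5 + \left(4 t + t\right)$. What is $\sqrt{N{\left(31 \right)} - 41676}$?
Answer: $2 i \sqrt{10379} \approx 203.75 i$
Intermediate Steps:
$N{\left(t \right)} = 5 + 5 t$
$\sqrt{N{\left(31 \right)} - 41676} = \sqrt{\left(5 + 5 \cdot 31\right) - 41676} = \sqrt{\left(5 + 155\right) - 41676} = \sqrt{160 - 41676} = \sqrt{-41516} = 2 i \sqrt{10379}$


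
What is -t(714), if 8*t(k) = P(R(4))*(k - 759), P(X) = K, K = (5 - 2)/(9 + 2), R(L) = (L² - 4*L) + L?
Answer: 135/88 ≈ 1.5341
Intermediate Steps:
R(L) = L² - 3*L
K = 3/11 ≈ 0.27273
P(X) = 3/11
t(k) = -207/8 + 3*k/88 (t(k) = (3*(k - 759)/11)/8 = (3*(-759 + k)/11)/8 = (-207 + 3*k/11)/8 = -207/8 + 3*k/88)
-t(714) = -(-207/8 + (3/88)*714) = -(-207/8 + 1071/44) = -1*(-135/88) = 135/88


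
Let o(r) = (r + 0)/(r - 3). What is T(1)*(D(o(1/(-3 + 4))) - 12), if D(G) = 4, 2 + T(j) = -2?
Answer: 32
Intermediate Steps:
T(j) = -4 (T(j) = -2 - 2 = -4)
o(r) = r/(-3 + r)
T(1)*(D(o(1/(-3 + 4))) - 12) = -4*(4 - 12) = -4*(-8) = 32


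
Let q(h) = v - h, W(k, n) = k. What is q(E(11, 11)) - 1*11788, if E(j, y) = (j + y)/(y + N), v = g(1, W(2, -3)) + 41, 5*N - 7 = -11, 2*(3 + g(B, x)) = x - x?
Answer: -599360/51 ≈ -11752.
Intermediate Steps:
g(B, x) = -3 (g(B, x) = -3 + (x - x)/2 = -3 + (½)*0 = -3 + 0 = -3)
N = -⅘ (N = 7/5 + (⅕)*(-11) = 7/5 - 11/5 = -⅘ ≈ -0.80000)
v = 38 (v = -3 + 41 = 38)
E(j, y) = (j + y)/(-⅘ + y) (E(j, y) = (j + y)/(y - ⅘) = (j + y)/(-⅘ + y))
q(h) = 38 - h
q(E(11, 11)) - 1*11788 = (38 - 5*(11 + 11)/(-4 + 5*11)) - 1*11788 = (38 - 5*22/(-4 + 55)) - 11788 = (38 - 5*22/51) - 11788 = (38 - 1*110/51) - 11788 = (38 - 110/51) - 11788 = 1828/51 - 11788 = -599360/51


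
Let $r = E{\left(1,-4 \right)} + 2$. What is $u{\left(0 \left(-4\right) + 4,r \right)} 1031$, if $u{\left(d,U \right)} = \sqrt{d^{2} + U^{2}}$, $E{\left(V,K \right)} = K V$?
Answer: $2062 \sqrt{5} \approx 4610.8$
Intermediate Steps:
$r = -2$ ($r = \left(-4\right) 1 + 2 = -4 + 2 = -2$)
$u{\left(d,U \right)} = \sqrt{U^{2} + d^{2}}$
$u{\left(0 \left(-4\right) + 4,r \right)} 1031 = \sqrt{\left(-2\right)^{2} + \left(0 \left(-4\right) + 4\right)^{2}} \cdot 1031 = \sqrt{4 + \left(0 + 4\right)^{2}} \cdot 1031 = \sqrt{4 + 4^{2}} \cdot 1031 = \sqrt{4 + 16} \cdot 1031 = \sqrt{20} \cdot 1031 = 2 \sqrt{5} \cdot 1031 = 2062 \sqrt{5}$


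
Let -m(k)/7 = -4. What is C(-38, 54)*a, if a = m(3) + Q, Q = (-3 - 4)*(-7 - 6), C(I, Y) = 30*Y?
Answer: 192780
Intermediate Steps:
m(k) = 28 (m(k) = -7*(-4) = 28)
Q = 91 (Q = -7*(-13) = 91)
a = 119 (a = 28 + 91 = 119)
C(-38, 54)*a = (30*54)*119 = 1620*119 = 192780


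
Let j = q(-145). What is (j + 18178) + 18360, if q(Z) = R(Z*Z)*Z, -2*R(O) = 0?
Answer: 36538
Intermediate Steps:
R(O) = 0 (R(O) = -1/2*0 = 0)
q(Z) = 0 (q(Z) = 0*Z = 0)
j = 0
(j + 18178) + 18360 = (0 + 18178) + 18360 = 18178 + 18360 = 36538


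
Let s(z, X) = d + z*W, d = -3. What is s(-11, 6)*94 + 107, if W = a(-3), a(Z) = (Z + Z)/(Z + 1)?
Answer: -3277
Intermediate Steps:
a(Z) = 2*Z/(1 + Z) (a(Z) = (2*Z)/(1 + Z) = 2*Z/(1 + Z))
W = 3 (W = 2*(-3)/(1 - 3) = 2*(-3)/(-2) = 2*(-3)*(-½) = 3)
s(z, X) = -3 + 3*z (s(z, X) = -3 + z*3 = -3 + 3*z)
s(-11, 6)*94 + 107 = (-3 + 3*(-11))*94 + 107 = (-3 - 33)*94 + 107 = -36*94 + 107 = -3384 + 107 = -3277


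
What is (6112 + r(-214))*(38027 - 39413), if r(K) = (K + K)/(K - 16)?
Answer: -974488284/115 ≈ -8.4738e+6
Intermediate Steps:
r(K) = 2*K/(-16 + K) (r(K) = (2*K)/(-16 + K) = 2*K/(-16 + K))
(6112 + r(-214))*(38027 - 39413) = (6112 + 2*(-214)/(-16 - 214))*(38027 - 39413) = (6112 + 2*(-214)/(-230))*(-1386) = (6112 + 2*(-214)*(-1/230))*(-1386) = (6112 + 214/115)*(-1386) = (703094/115)*(-1386) = -974488284/115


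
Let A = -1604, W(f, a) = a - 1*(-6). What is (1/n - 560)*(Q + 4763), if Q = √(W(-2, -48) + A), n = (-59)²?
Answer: -9284796917/3481 - 1949359*I*√1646/3481 ≈ -2.6673e+6 - 22720.0*I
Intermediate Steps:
W(f, a) = 6 + a (W(f, a) = a + 6 = 6 + a)
n = 3481
Q = I*√1646 (Q = √((6 - 48) - 1604) = √(-42 - 1604) = √(-1646) = I*√1646 ≈ 40.571*I)
(1/n - 560)*(Q + 4763) = (1/3481 - 560)*(I*√1646 + 4763) = (1/3481 - 560)*(4763 + I*√1646) = -1949359*(4763 + I*√1646)/3481 = -9284796917/3481 - 1949359*I*√1646/3481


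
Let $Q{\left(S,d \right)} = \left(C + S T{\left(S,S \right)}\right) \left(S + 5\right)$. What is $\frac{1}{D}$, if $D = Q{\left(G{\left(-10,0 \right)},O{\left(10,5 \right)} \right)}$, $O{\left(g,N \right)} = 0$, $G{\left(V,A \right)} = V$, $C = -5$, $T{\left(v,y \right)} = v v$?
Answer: $\frac{1}{5025} \approx 0.00019901$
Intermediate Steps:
$T{\left(v,y \right)} = v^{2}$
$Q{\left(S,d \right)} = \left(-5 + S^{3}\right) \left(5 + S\right)$ ($Q{\left(S,d \right)} = \left(-5 + S S^{2}\right) \left(S + 5\right) = \left(-5 + S^{3}\right) \left(5 + S\right)$)
$D = 5025$ ($D = -25 + \left(-10\right)^{4} - -50 + 5 \left(-10\right)^{3} = -25 + 10000 + 50 + 5 \left(-1000\right) = -25 + 10000 + 50 - 5000 = 5025$)
$\frac{1}{D} = \frac{1}{5025}$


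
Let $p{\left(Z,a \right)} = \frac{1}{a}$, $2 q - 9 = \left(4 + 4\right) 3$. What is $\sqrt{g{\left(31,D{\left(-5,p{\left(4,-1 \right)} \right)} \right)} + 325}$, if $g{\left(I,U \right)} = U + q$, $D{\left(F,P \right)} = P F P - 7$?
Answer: $\frac{\sqrt{1318}}{2} \approx 18.152$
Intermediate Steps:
$q = \frac{33}{2}$ ($q = \frac{9}{2} + \frac{\left(4 + 4\right) 3}{2} = \frac{9}{2} + \frac{8 \cdot 3}{2} = \frac{9}{2} + \frac{1}{2} \cdot 24 = \frac{9}{2} + 12 = \frac{33}{2} \approx 16.5$)
$D{\left(F,P \right)} = -7 + F P^{2}$ ($D{\left(F,P \right)} = F P P - 7 = F P^{2} - 7 = -7 + F P^{2}$)
$g{\left(I,U \right)} = \frac{33}{2} + U$ ($g{\left(I,U \right)} = U + \frac{33}{2} = \frac{33}{2} + U$)
$\sqrt{g{\left(31,D{\left(-5,p{\left(4,-1 \right)} \right)} \right)} + 325} = \sqrt{\left(\frac{33}{2} - \left(7 + 5 \left(\frac{1}{-1}\right)^{2}\right)\right) + 325} = \sqrt{\left(\frac{33}{2} - \left(7 + 5 \left(-1\right)^{2}\right)\right) + 325} = \sqrt{\left(\frac{33}{2} - 12\right) + 325} = \sqrt{\frac{9}{2} + 325} = \sqrt{\frac{659}{2}} = \frac{\sqrt{1318}}{2}$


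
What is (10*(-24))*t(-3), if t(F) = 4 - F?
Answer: -1680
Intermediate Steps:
(10*(-24))*t(-3) = (10*(-24))*(4 - 1*(-3)) = -240*(4 + 3) = -240*7 = -1680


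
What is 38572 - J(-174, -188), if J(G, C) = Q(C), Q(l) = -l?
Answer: 38384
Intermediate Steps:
J(G, C) = -C
38572 - J(-174, -188) = 38572 - (-1)*(-188) = 38572 - 1*188 = 38572 - 188 = 38384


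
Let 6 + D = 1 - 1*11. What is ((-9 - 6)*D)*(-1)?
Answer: -240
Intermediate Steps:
D = -16 (D = -6 + (1 - 1*11) = -6 + (1 - 11) = -6 - 10 = -16)
((-9 - 6)*D)*(-1) = ((-9 - 6)*(-16))*(-1) = -15*(-16)*(-1) = 240*(-1) = -240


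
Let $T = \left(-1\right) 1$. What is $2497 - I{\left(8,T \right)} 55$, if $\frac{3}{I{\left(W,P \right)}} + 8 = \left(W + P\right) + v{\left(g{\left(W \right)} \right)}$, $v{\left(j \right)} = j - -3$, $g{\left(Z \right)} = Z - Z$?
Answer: $\frac{4829}{2} \approx 2414.5$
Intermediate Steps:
$g{\left(Z \right)} = 0$
$T = -1$
$v{\left(j \right)} = 3 + j$ ($v{\left(j \right)} = j + 3 = 3 + j$)
$I{\left(W,P \right)} = \frac{3}{-5 + P + W}$ ($I{\left(W,P \right)} = \frac{3}{-8 + \left(\left(W + P\right) + \left(3 + 0\right)\right)} = \frac{3}{-8 + \left(\left(P + W\right) + 3\right)} = \frac{3}{-8 + \left(3 + P + W\right)} = \frac{3}{-5 + P + W}$)
$2497 - I{\left(8,T \right)} 55 = 2497 - \frac{3}{-5 - 1 + 8} \cdot 55 = 2497 - \frac{3}{2} \cdot 55 = 2497 - \frac{165}{2} = \frac{4829}{2}$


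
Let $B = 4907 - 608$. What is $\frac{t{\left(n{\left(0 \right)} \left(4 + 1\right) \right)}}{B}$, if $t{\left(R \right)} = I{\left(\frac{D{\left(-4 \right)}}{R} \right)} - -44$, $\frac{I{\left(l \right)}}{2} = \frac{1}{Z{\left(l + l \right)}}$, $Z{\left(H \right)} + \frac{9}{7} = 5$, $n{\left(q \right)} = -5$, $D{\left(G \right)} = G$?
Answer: $\frac{193}{18629} \approx 0.01036$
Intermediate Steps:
$B = 4299$
$Z{\left(H \right)} = \frac{26}{7}$ ($Z{\left(H \right)} = - \frac{9}{7} + 5 = \frac{26}{7}$)
$I{\left(l \right)} = \frac{7}{13}$ ($I{\left(l \right)} = \frac{2}{\frac{26}{7}} = 2 \cdot \frac{7}{26} = \frac{7}{13}$)
$t{\left(R \right)} = \frac{579}{13}$ ($t{\left(R \right)} = \frac{7}{13} - -44 = \frac{7}{13} + 44 = \frac{579}{13}$)
$\frac{t{\left(n{\left(0 \right)} \left(4 + 1\right) \right)}}{B} = \frac{579}{13 \cdot 4299} = \frac{579}{13} \cdot \frac{1}{4299} = \frac{193}{18629}$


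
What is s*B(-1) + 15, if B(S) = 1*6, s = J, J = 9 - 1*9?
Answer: 15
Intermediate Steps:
J = 0 (J = 9 - 9 = 0)
s = 0
B(S) = 6
s*B(-1) + 15 = 0*6 + 15 = 0 + 15 = 15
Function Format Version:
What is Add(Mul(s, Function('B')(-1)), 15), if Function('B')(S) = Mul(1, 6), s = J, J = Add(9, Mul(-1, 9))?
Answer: 15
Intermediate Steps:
J = 0 (J = Add(9, -9) = 0)
s = 0
Function('B')(S) = 6
Add(Mul(s, Function('B')(-1)), 15) = Add(Mul(0, 6), 15) = Add(0, 15) = 15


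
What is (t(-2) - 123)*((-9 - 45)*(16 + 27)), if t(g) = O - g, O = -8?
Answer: 299538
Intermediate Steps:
t(g) = -8 - g
(t(-2) - 123)*((-9 - 45)*(16 + 27)) = ((-8 - 1*(-2)) - 123)*((-9 - 45)*(16 + 27)) = ((-8 + 2) - 123)*(-54*43) = (-6 - 123)*(-2322) = -129*(-2322) = 299538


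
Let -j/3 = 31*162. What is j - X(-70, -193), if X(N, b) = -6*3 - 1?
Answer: -15047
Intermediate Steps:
X(N, b) = -19 (X(N, b) = -18 - 1 = -19)
j = -15066 (j = -93*162 = -3*5022 = -15066)
j - X(-70, -193) = -15066 - 1*(-19) = -15066 + 19 = -15047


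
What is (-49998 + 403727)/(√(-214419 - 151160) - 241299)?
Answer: -85354453971/58225572980 - 353729*I*√365579/58225572980 ≈ -1.4659 - 0.0036732*I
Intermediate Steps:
(-49998 + 403727)/(√(-214419 - 151160) - 241299) = 353729/(√(-365579) - 241299) = 353729/(I*√365579 - 241299) = 353729/(-241299 + I*√365579)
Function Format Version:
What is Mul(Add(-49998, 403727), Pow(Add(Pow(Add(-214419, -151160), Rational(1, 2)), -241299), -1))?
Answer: Add(Rational(-85354453971, 58225572980), Mul(Rational(-353729, 58225572980), I, Pow(365579, Rational(1, 2)))) ≈ Add(-1.4659, Mul(-0.0036732, I))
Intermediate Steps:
Mul(Add(-49998, 403727), Pow(Add(Pow(Add(-214419, -151160), Rational(1, 2)), -241299), -1)) = Mul(353729, Pow(Add(Pow(-365579, Rational(1, 2)), -241299), -1)) = Mul(353729, Pow(Add(Mul(I, Pow(365579, Rational(1, 2))), -241299), -1)) = Mul(353729, Pow(Add(-241299, Mul(I, Pow(365579, Rational(1, 2)))), -1))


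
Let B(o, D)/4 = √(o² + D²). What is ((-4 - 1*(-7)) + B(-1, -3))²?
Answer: 169 + 24*√10 ≈ 244.89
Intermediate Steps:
B(o, D) = 4*√(D² + o²) (B(o, D) = 4*√(o² + D²) = 4*√(D² + o²))
((-4 - 1*(-7)) + B(-1, -3))² = ((-4 - 1*(-7)) + 4*√((-3)² + (-1)²))² = ((-4 + 7) + 4*√(9 + 1))² = (3 + 4*√10)²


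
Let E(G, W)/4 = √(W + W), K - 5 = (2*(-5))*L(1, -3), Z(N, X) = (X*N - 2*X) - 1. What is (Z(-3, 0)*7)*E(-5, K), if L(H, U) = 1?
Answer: -28*I*√10 ≈ -88.544*I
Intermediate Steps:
Z(N, X) = -1 - 2*X + N*X (Z(N, X) = (N*X - 2*X) - 1 = (-2*X + N*X) - 1 = -1 - 2*X + N*X)
K = -5 (K = 5 + (2*(-5))*1 = 5 - 10*1 = 5 - 10 = -5)
E(G, W) = 4*√2*√W (E(G, W) = 4*√(W + W) = 4*√(2*W) = 4*(√2*√W) = 4*√2*√W)
(Z(-3, 0)*7)*E(-5, K) = ((-1 - 2*0 - 3*0)*7)*(4*√2*√(-5)) = ((-1 + 0 + 0)*7)*(4*√2*(I*√5)) = (-1*7)*(4*I*√10) = -28*I*√10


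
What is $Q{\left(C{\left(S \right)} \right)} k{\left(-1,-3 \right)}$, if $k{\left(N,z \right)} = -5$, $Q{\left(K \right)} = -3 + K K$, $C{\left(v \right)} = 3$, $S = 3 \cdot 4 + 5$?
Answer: $-30$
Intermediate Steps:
$S = 17$ ($S = 12 + 5 = 17$)
$Q{\left(K \right)} = -3 + K^{2}$
$Q{\left(C{\left(S \right)} \right)} k{\left(-1,-3 \right)} = \left(-3 + 3^{2}\right) \left(-5\right) = \left(-3 + 9\right) \left(-5\right) = 6 \left(-5\right) = -30$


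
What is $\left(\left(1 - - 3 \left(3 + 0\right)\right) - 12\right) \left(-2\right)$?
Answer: $4$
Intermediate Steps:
$\left(\left(1 - - 3 \left(3 + 0\right)\right) - 12\right) \left(-2\right) = \left(\left(1 - \left(-3\right) 3\right) - 12\right) \left(-2\right) = \left(\left(1 - -9\right) - 12\right) \left(-2\right) = \left(\left(1 + 9\right) - 12\right) \left(-2\right) = \left(10 - 12\right) \left(-2\right) = \left(-2\right) \left(-2\right) = 4$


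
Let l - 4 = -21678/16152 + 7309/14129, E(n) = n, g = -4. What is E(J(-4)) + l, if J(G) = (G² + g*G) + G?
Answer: 1185756327/38035268 ≈ 31.175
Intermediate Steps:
J(G) = G² - 3*G (J(G) = (G² - 4*G) + G = G² - 3*G)
l = 120768823/38035268 (l = 4 + (-21678/16152 + 7309/14129) = 4 + (-21678*1/16152 + 7309*(1/14129)) = 4 + (-3613/2692 + 7309/14129) = 4 - 31372249/38035268 = 120768823/38035268 ≈ 3.1752)
E(J(-4)) + l = -4*(-3 - 4) + 120768823/38035268 = -4*(-7) + 120768823/38035268 = 28 + 120768823/38035268 = 1185756327/38035268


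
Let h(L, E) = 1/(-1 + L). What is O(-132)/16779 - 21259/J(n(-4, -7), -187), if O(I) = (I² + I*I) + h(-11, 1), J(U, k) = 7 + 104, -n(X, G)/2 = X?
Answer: -1411346569/7449876 ≈ -189.45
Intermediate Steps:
n(X, G) = -2*X
J(U, k) = 111
O(I) = -1/12 + 2*I² (O(I) = (I² + I*I) + 1/(-1 - 11) = (I² + I²) + 1/(-12) = 2*I² - 1/12 = -1/12 + 2*I²)
O(-132)/16779 - 21259/J(n(-4, -7), -187) = (-1/12 + 2*(-132)²)/16779 - 21259/111 = (-1/12 + 2*17424)*(1/16779) - 21259*1/111 = (-1/12 + 34848)*(1/16779) - 21259/111 = (418175/12)*(1/16779) - 21259/111 = 418175/201348 - 21259/111 = -1411346569/7449876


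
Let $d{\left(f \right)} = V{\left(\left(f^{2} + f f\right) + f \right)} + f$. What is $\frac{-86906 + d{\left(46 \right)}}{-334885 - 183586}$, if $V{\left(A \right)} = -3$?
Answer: $\frac{86863}{518471} \approx 0.16754$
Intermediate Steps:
$d{\left(f \right)} = -3 + f$
$\frac{-86906 + d{\left(46 \right)}}{-334885 - 183586} = \frac{-86906 + \left(-3 + 46\right)}{-334885 - 183586} = \frac{-86906 + 43}{-518471} = \left(-86863\right) \left(- \frac{1}{518471}\right) = \frac{86863}{518471}$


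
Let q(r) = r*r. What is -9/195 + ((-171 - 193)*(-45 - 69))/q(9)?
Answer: 898999/1755 ≈ 512.25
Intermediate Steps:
q(r) = r²
-9/195 + ((-171 - 193)*(-45 - 69))/q(9) = -9/195 + ((-171 - 193)*(-45 - 69))/(9²) = -9*1/195 - 364*(-114)/81 = -3/65 + 41496*(1/81) = -3/65 + 13832/27 = 898999/1755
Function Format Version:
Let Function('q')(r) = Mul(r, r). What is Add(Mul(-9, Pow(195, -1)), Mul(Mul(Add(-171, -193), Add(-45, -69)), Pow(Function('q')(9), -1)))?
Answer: Rational(898999, 1755) ≈ 512.25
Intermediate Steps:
Function('q')(r) = Pow(r, 2)
Add(Mul(-9, Pow(195, -1)), Mul(Mul(Add(-171, -193), Add(-45, -69)), Pow(Function('q')(9), -1))) = Add(Mul(-9, Pow(195, -1)), Mul(Mul(Add(-171, -193), Add(-45, -69)), Pow(Pow(9, 2), -1))) = Add(Mul(-9, Rational(1, 195)), Mul(Mul(-364, -114), Pow(81, -1))) = Add(Rational(-3, 65), Mul(41496, Rational(1, 81))) = Add(Rational(-3, 65), Rational(13832, 27)) = Rational(898999, 1755)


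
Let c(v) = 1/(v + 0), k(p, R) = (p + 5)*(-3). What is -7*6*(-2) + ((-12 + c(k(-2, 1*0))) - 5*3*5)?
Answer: -28/9 ≈ -3.1111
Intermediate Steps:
k(p, R) = -15 - 3*p (k(p, R) = (5 + p)*(-3) = -15 - 3*p)
c(v) = 1/v
-7*6*(-2) + ((-12 + c(k(-2, 1*0))) - 5*3*5) = -7*6*(-2) + ((-12 + 1/(-15 - 3*(-2))) - 5*3*5) = -42*(-2) + ((-12 + 1/(-15 + 6)) - 15*5) = 84 + ((-12 + 1/(-9)) - 75) = 84 + ((-12 - ⅑) - 75) = 84 + (-109/9 - 75) = 84 - 784/9 = -28/9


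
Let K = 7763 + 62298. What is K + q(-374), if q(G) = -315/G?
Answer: 26203129/374 ≈ 70062.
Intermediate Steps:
K = 70061
K + q(-374) = 70061 - 315/(-374) = 70061 - 315*(-1/374) = 70061 + 315/374 = 26203129/374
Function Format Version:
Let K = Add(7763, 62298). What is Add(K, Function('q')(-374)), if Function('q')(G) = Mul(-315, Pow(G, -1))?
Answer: Rational(26203129, 374) ≈ 70062.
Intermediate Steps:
K = 70061
Add(K, Function('q')(-374)) = Add(70061, Mul(-315, Pow(-374, -1))) = Add(70061, Mul(-315, Rational(-1, 374))) = Add(70061, Rational(315, 374)) = Rational(26203129, 374)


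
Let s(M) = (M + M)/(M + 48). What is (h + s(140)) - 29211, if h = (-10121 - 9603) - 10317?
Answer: -2784774/47 ≈ -59251.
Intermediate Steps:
h = -30041 (h = -19724 - 10317 = -30041)
s(M) = 2*M/(48 + M) (s(M) = (2*M)/(48 + M) = 2*M/(48 + M))
(h + s(140)) - 29211 = (-30041 + 2*140/(48 + 140)) - 29211 = (-30041 + 2*140/188) - 29211 = (-30041 + 2*140*(1/188)) - 29211 = (-30041 + 70/47) - 29211 = -1411857/47 - 29211 = -2784774/47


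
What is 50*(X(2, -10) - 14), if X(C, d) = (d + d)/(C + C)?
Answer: -950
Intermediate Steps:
X(C, d) = d/C (X(C, d) = (2*d)/((2*C)) = (2*d)*(1/(2*C)) = d/C)
50*(X(2, -10) - 14) = 50*(-10/2 - 14) = 50*(-10*½ - 14) = 50*(-5 - 14) = 50*(-19) = -950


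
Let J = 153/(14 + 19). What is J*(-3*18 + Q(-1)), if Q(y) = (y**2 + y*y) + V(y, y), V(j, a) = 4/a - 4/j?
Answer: -2652/11 ≈ -241.09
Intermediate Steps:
V(j, a) = -4/j + 4/a
J = 51/11 (J = 153/33 = 153*(1/33) = 51/11 ≈ 4.6364)
Q(y) = 2*y**2 (Q(y) = (y**2 + y*y) + (-4/y + 4/y) = (y**2 + y**2) + 0 = 2*y**2 + 0 = 2*y**2)
J*(-3*18 + Q(-1)) = 51*(-3*18 + 2*(-1)**2)/11 = 51*(-54 + 2*1)/11 = 51*(-54 + 2)/11 = (51/11)*(-52) = -2652/11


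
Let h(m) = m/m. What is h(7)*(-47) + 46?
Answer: -1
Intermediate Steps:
h(m) = 1
h(7)*(-47) + 46 = 1*(-47) + 46 = -47 + 46 = -1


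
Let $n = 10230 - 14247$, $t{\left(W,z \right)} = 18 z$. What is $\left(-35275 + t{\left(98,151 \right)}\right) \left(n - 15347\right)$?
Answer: $630433748$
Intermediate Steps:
$n = -4017$ ($n = 10230 - 14247 = -4017$)
$\left(-35275 + t{\left(98,151 \right)}\right) \left(n - 15347\right) = \left(-35275 + 18 \cdot 151\right) \left(-4017 - 15347\right) = \left(-35275 + 2718\right) \left(-19364\right) = \left(-32557\right) \left(-19364\right) = 630433748$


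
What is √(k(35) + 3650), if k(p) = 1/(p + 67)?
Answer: √37974702/102 ≈ 60.415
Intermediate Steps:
k(p) = 1/(67 + p)
√(k(35) + 3650) = √(1/(67 + 35) + 3650) = √(1/102 + 3650) = √(372301/102) = √37974702/102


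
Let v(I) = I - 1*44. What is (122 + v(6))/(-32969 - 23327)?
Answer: -21/14074 ≈ -0.0014921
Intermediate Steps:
v(I) = -44 + I (v(I) = I - 44 = -44 + I)
(122 + v(6))/(-32969 - 23327) = (122 + (-44 + 6))/(-32969 - 23327) = (122 - 38)/(-56296) = 84*(-1/56296) = -21/14074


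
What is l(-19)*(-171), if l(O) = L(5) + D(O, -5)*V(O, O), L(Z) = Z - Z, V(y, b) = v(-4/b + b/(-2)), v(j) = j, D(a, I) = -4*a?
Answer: -126198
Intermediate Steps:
V(y, b) = -4/b - b/2 (V(y, b) = -4/b + b/(-2) = -4/b + b*(-1/2) = -4/b - b/2)
L(Z) = 0
l(O) = -4*O*(-4/O - O/2) (l(O) = 0 + (-4*O)*(-4/O - O/2) = 0 - 4*O*(-4/O - O/2) = -4*O*(-4/O - O/2))
l(-19)*(-171) = (16 + 2*(-19)**2)*(-171) = (16 + 2*361)*(-171) = (16 + 722)*(-171) = 738*(-171) = -126198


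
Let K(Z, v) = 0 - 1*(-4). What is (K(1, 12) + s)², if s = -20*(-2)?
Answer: 1936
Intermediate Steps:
K(Z, v) = 4 (K(Z, v) = 0 + 4 = 4)
s = 40
(K(1, 12) + s)² = (4 + 40)² = 44² = 1936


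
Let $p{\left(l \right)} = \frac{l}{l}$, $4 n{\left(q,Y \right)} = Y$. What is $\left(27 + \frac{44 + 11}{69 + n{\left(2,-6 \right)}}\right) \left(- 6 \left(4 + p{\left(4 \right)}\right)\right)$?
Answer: $- \frac{7510}{9} \approx -834.44$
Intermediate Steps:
$n{\left(q,Y \right)} = \frac{Y}{4}$
$p{\left(l \right)} = 1$
$\left(27 + \frac{44 + 11}{69 + n{\left(2,-6 \right)}}\right) \left(- 6 \left(4 + p{\left(4 \right)}\right)\right) = \left(27 + \frac{44 + 11}{69 + \frac{1}{4} \left(-6\right)}\right) \left(- 6 \left(4 + 1\right)\right) = \left(27 + \frac{55}{69 - \frac{3}{2}}\right) \left(\left(-6\right) 5\right) = \left(27 + \frac{55}{\frac{135}{2}}\right) \left(-30\right) = \left(27 + 55 \cdot \frac{2}{135}\right) \left(-30\right) = \left(27 + \frac{22}{27}\right) \left(-30\right) = \frac{751}{27} \left(-30\right) = - \frac{7510}{9}$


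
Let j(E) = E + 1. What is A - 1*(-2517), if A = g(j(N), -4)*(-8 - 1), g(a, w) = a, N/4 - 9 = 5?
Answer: 2004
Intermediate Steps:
N = 56 (N = 36 + 4*5 = 36 + 20 = 56)
j(E) = 1 + E
A = -513 (A = (1 + 56)*(-8 - 1) = 57*(-9) = -513)
A - 1*(-2517) = -513 - 1*(-2517) = -513 + 2517 = 2004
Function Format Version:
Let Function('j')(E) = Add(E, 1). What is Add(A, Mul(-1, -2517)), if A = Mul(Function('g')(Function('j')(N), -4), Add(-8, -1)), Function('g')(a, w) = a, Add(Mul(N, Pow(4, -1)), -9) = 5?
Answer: 2004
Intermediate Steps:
N = 56 (N = Add(36, Mul(4, 5)) = Add(36, 20) = 56)
Function('j')(E) = Add(1, E)
A = -513 (A = Mul(Add(1, 56), Add(-8, -1)) = Mul(57, -9) = -513)
Add(A, Mul(-1, -2517)) = Add(-513, Mul(-1, -2517)) = Add(-513, 2517) = 2004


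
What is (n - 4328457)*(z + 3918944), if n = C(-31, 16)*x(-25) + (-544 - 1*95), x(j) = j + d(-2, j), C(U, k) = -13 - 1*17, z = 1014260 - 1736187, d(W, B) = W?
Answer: -13837603922862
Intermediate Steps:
z = -721927
C(U, k) = -30 (C(U, k) = -13 - 17 = -30)
x(j) = -2 + j (x(j) = j - 2 = -2 + j)
n = 171 (n = -30*(-2 - 25) + (-544 - 1*95) = -30*(-27) + (-544 - 95) = 810 - 639 = 171)
(n - 4328457)*(z + 3918944) = (171 - 4328457)*(-721927 + 3918944) = -4328286*3197017 = -13837603922862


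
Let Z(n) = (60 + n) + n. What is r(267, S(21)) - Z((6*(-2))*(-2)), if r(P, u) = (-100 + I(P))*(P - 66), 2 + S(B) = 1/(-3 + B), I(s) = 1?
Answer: -20007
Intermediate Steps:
S(B) = -2 + 1/(-3 + B)
Z(n) = 60 + 2*n
r(P, u) = 6534 - 99*P (r(P, u) = (-100 + 1)*(P - 66) = -99*(-66 + P) = 6534 - 99*P)
r(267, S(21)) - Z((6*(-2))*(-2)) = (6534 - 99*267) - (60 + 2*((6*(-2))*(-2))) = (6534 - 26433) - (60 + 2*(-12*(-2))) = -19899 - (60 + 2*24) = -19899 - (60 + 48) = -19899 - 1*108 = -19899 - 108 = -20007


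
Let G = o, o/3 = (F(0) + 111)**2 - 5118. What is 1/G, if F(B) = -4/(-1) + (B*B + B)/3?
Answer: 1/24321 ≈ 4.1117e-5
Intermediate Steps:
F(B) = 4 + B/3 + B**2/3 (F(B) = -4*(-1) + (B**2 + B)*(1/3) = 4 + (B + B**2)*(1/3) = 4 + (B/3 + B**2/3) = 4 + B/3 + B**2/3)
o = 24321 (o = 3*(((4 + (1/3)*0 + (1/3)*0**2) + 111)**2 - 5118) = 3*(((4 + 0 + (1/3)*0) + 111)**2 - 5118) = 3*(((4 + 0 + 0) + 111)**2 - 5118) = 3*((4 + 111)**2 - 5118) = 3*(115**2 - 5118) = 3*(13225 - 5118) = 3*8107 = 24321)
G = 24321
1/G = 1/24321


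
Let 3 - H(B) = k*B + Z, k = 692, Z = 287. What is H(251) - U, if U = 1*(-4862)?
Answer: -169114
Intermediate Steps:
H(B) = -284 - 692*B (H(B) = 3 - (692*B + 287) = 3 - (287 + 692*B) = 3 + (-287 - 692*B) = -284 - 692*B)
U = -4862
H(251) - U = (-284 - 692*251) - 1*(-4862) = (-284 - 173692) + 4862 = -173976 + 4862 = -169114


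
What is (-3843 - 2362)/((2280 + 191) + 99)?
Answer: -1241/514 ≈ -2.4144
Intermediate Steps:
(-3843 - 2362)/((2280 + 191) + 99) = -6205/(2471 + 99) = -6205/2570 = -6205*1/2570 = -1241/514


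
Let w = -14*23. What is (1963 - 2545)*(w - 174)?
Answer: 288672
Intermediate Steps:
w = -322
(1963 - 2545)*(w - 174) = (1963 - 2545)*(-322 - 174) = -582*(-496) = 288672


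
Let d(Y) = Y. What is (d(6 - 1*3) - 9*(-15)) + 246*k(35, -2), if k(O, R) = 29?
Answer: 7272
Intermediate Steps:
(d(6 - 1*3) - 9*(-15)) + 246*k(35, -2) = ((6 - 1*3) - 9*(-15)) + 246*29 = ((6 - 3) + 135) + 7134 = (3 + 135) + 7134 = 138 + 7134 = 7272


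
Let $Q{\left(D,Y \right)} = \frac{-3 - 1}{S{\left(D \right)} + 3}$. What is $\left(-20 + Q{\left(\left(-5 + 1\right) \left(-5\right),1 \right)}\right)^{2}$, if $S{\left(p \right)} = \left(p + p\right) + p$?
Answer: $\frac{1597696}{3969} \approx 402.54$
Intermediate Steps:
$S{\left(p \right)} = 3 p$ ($S{\left(p \right)} = 2 p + p = 3 p$)
$Q{\left(D,Y \right)} = - \frac{4}{3 + 3 D}$ ($Q{\left(D,Y \right)} = \frac{-3 - 1}{3 D + 3} = - \frac{4}{3 + 3 D}$)
$\left(-20 + Q{\left(\left(-5 + 1\right) \left(-5\right),1 \right)}\right)^{2} = \left(-20 - \frac{4}{3 + 3 \left(-5 + 1\right) \left(-5\right)}\right)^{2} = \left(-20 - \frac{4}{3 + 3 \left(\left(-4\right) \left(-5\right)\right)}\right)^{2} = \left(-20 - \frac{4}{3 + 3 \cdot 20}\right)^{2} = \left(-20 - \frac{4}{3 + 60}\right)^{2} = \left(-20 - \frac{4}{63}\right)^{2} = \left(- \frac{1264}{63}\right)^{2} = \frac{1597696}{3969}$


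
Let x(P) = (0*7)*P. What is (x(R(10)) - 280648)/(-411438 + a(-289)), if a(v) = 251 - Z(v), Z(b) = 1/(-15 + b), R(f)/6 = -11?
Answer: 85316992/125000847 ≈ 0.68253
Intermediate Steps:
R(f) = -66 (R(f) = 6*(-11) = -66)
x(P) = 0 (x(P) = 0*P = 0)
a(v) = 251 - 1/(-15 + v)
(x(R(10)) - 280648)/(-411438 + a(-289)) = (0 - 280648)/(-411438 + (-3766 + 251*(-289))/(-15 - 289)) = -280648/(-411438 + (-3766 - 72539)/(-304)) = -280648/(-411438 - 1/304*(-76305)) = -280648/(-411438 + 76305/304) = -280648/(-125000847/304) = -280648*(-304/125000847) = 85316992/125000847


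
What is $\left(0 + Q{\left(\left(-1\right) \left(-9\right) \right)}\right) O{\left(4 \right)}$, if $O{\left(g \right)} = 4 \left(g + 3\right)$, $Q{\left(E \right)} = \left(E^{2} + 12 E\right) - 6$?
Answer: $5124$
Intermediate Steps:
$Q{\left(E \right)} = -6 + E^{2} + 12 E$
$O{\left(g \right)} = 12 + 4 g$ ($O{\left(g \right)} = 4 \left(3 + g\right) = 12 + 4 g$)
$\left(0 + Q{\left(\left(-1\right) \left(-9\right) \right)}\right) O{\left(4 \right)} = \left(0 + \left(-6 + \left(\left(-1\right) \left(-9\right)\right)^{2} + 12 \left(\left(-1\right) \left(-9\right)\right)\right)\right) \left(12 + 4 \cdot 4\right) = \left(0 + \left(-6 + 9^{2} + 12 \cdot 9\right)\right) \left(12 + 16\right) = \left(0 + \left(-6 + 81 + 108\right)\right) 28 = \left(0 + 183\right) 28 = 183 \cdot 28 = 5124$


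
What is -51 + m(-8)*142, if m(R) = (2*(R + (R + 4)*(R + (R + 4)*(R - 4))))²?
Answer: 16031181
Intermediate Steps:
m(R) = (2*R + 2*(4 + R)*(R + (-4 + R)*(4 + R)))² (m(R) = (2*(R + (4 + R)*(R + (4 + R)*(-4 + R))))² = (2*(R + (4 + R)*(R + (-4 + R)*(4 + R))))² = (2*R + 2*(4 + R)*(R + (-4 + R)*(4 + R)))²)
-51 + m(-8)*142 = -51 + (4*(-64 + (-8)³ - 11*(-8) + 5*(-8)²)²)*142 = -51 + (4*(-64 - 512 + 88 + 5*64)²)*142 = -51 + (4*(-64 - 512 + 88 + 320)²)*142 = -51 + (4*(-168)²)*142 = -51 + (4*28224)*142 = -51 + 112896*142 = -51 + 16031232 = 16031181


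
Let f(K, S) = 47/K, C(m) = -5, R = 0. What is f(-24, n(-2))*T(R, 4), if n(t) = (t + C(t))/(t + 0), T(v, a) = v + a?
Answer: -47/6 ≈ -7.8333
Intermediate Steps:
T(v, a) = a + v
n(t) = (-5 + t)/t (n(t) = (t - 5)/(t + 0) = (-5 + t)/t)
f(-24, n(-2))*T(R, 4) = (47/(-24))*(4 + 0) = (47*(-1/24))*4 = -47/24*4 = -47/6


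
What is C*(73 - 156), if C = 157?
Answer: -13031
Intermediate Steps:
C*(73 - 156) = 157*(73 - 156) = 157*(-83) = -13031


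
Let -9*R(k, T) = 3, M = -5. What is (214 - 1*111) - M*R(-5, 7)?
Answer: 304/3 ≈ 101.33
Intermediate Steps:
R(k, T) = -⅓ (R(k, T) = -⅑*3 = -⅓)
(214 - 1*111) - M*R(-5, 7) = (214 - 1*111) - (-5)*(-1)/3 = (214 - 111) - 1*5/3 = 103 - 5/3 = 304/3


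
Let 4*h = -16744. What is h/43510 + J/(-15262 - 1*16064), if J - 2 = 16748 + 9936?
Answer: -323059624/340748565 ≈ -0.94809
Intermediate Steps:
J = 26686 (J = 2 + (16748 + 9936) = 2 + 26684 = 26686)
h = -4186 (h = (1/4)*(-16744) = -4186)
h/43510 + J/(-15262 - 1*16064) = -4186/43510 + 26686/(-15262 - 1*16064) = -4186*1/43510 + 26686/(-15262 - 16064) = -2093/21755 + 26686/(-31326) = -2093/21755 + 26686*(-1/31326) = -2093/21755 - 13343/15663 = -323059624/340748565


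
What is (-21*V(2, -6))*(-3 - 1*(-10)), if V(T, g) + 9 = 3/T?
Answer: 2205/2 ≈ 1102.5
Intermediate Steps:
V(T, g) = -9 + 3/T
(-21*V(2, -6))*(-3 - 1*(-10)) = (-21*(-9 + 3/2))*(-3 - 1*(-10)) = (-21*(-9 + 3*(1/2)))*(-3 + 10) = -21*(-9 + 3/2)*7 = -21*(-15/2)*7 = (315/2)*7 = 2205/2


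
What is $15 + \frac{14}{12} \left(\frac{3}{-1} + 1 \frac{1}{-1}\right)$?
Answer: $\frac{31}{3} \approx 10.333$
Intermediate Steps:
$15 + \frac{14}{12} \left(\frac{3}{-1} + 1 \frac{1}{-1}\right) = 15 + 14 \cdot \frac{1}{12} \left(3 \left(-1\right) + 1 \left(-1\right)\right) = 15 + \frac{7 \left(-3 - 1\right)}{6} = 15 + \frac{7}{6} \left(-4\right) = 15 - \frac{14}{3} = \frac{31}{3}$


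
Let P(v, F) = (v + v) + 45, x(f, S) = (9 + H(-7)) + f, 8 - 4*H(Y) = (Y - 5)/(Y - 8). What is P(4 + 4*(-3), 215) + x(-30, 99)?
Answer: 49/5 ≈ 9.8000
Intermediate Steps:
H(Y) = 2 - (-5 + Y)/(4*(-8 + Y)) (H(Y) = 2 - (Y - 5)/(4*(Y - 8)) = 2 - (-5 + Y)/(4*(-8 + Y)))
x(f, S) = 54/5 + f (x(f, S) = (9 + (-59 + 7*(-7))/(4*(-8 - 7))) + f = (9 + (¼)*(-59 - 49)/(-15)) + f = (9 + (¼)*(-1/15)*(-108)) + f = (9 + 9/5) + f = 54/5 + f)
P(v, F) = 45 + 2*v (P(v, F) = 2*v + 45 = 45 + 2*v)
P(4 + 4*(-3), 215) + x(-30, 99) = (45 + 2*(4 + 4*(-3))) + (54/5 - 30) = (45 + 2*(4 - 12)) - 96/5 = (45 + 2*(-8)) - 96/5 = (45 - 16) - 96/5 = 29 - 96/5 = 49/5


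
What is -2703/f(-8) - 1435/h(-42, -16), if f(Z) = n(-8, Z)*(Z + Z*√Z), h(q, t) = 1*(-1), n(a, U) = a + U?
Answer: 550139/384 + 901*I*√2/192 ≈ 1432.7 + 6.6365*I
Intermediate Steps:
n(a, U) = U + a
h(q, t) = -1
f(Z) = (-8 + Z)*(Z + Z^(3/2)) (f(Z) = (Z - 8)*(Z + Z*√Z) = (-8 + Z)*(Z + Z^(3/2)))
-2703/f(-8) - 1435/h(-42, -16) = -2703*1/((-8 - 8)*(-8 + (-8)^(3/2))) - 1435/(-1) = -2703*(-1/(16*(-8 - 16*I*√2))) - 1435*(-1) = -2703/(128 + 256*I*√2) + 1435 = 1435 - 2703/(128 + 256*I*√2)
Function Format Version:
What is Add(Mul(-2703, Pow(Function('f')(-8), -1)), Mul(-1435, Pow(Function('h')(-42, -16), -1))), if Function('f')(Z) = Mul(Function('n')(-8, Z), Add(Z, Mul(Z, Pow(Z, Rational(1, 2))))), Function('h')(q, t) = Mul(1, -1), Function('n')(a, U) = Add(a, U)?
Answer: Add(Rational(550139, 384), Mul(Rational(901, 192), I, Pow(2, Rational(1, 2)))) ≈ Add(1432.7, Mul(6.6365, I))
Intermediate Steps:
Function('n')(a, U) = Add(U, a)
Function('h')(q, t) = -1
Function('f')(Z) = Mul(Add(-8, Z), Add(Z, Pow(Z, Rational(3, 2)))) (Function('f')(Z) = Mul(Add(Z, -8), Add(Z, Mul(Z, Pow(Z, Rational(1, 2))))) = Mul(Add(-8, Z), Add(Z, Pow(Z, Rational(3, 2)))))
Add(Mul(-2703, Pow(Function('f')(-8), -1)), Mul(-1435, Pow(Function('h')(-42, -16), -1))) = Add(Mul(-2703, Pow(Mul(Add(-8, -8), Add(-8, Pow(-8, Rational(3, 2)))), -1)), Mul(-1435, Pow(-1, -1))) = Add(Mul(-2703, Pow(Mul(-16, Add(-8, Mul(-16, I, Pow(2, Rational(1, 2))))), -1)), Mul(-1435, -1)) = Add(Mul(-2703, Pow(Add(128, Mul(256, I, Pow(2, Rational(1, 2)))), -1)), 1435) = Add(1435, Mul(-2703, Pow(Add(128, Mul(256, I, Pow(2, Rational(1, 2)))), -1)))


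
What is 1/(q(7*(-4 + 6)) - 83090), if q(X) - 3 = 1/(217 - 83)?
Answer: -134/11133657 ≈ -1.2036e-5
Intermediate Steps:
q(X) = 403/134 (q(X) = 3 + 1/(217 - 83) = 3 + 1/134 = 403/134)
1/(q(7*(-4 + 6)) - 83090) = 1/(403/134 - 83090) = 1/(-11133657/134) = -134/11133657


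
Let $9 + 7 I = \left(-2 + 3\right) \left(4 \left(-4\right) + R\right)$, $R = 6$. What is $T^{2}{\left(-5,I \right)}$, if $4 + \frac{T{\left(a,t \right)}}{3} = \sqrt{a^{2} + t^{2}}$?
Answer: $\frac{21330}{49} - \frac{72 \sqrt{1586}}{7} \approx 25.682$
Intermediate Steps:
$I = - \frac{19}{7}$ ($I = - \frac{9}{7} + \frac{\left(-2 + 3\right) \left(4 \left(-4\right) + 6\right)}{7} = - \frac{9}{7} + \frac{1 \left(-16 + 6\right)}{7} = - \frac{9}{7} + \frac{1 \left(-10\right)}{7} = - \frac{9}{7} + \frac{1}{7} \left(-10\right) = - \frac{9}{7} - \frac{10}{7} = - \frac{19}{7} \approx -2.7143$)
$T{\left(a,t \right)} = -12 + 3 \sqrt{a^{2} + t^{2}}$
$T^{2}{\left(-5,I \right)} = \left(-12 + 3 \sqrt{\left(-5\right)^{2} + \left(- \frac{19}{7}\right)^{2}}\right)^{2} = \left(-12 + 3 \sqrt{25 + \frac{361}{49}}\right)^{2} = \left(-12 + 3 \sqrt{\frac{1586}{49}}\right)^{2} = \left(-12 + 3 \frac{\sqrt{1586}}{7}\right)^{2} = \left(-12 + \frac{3 \sqrt{1586}}{7}\right)^{2}$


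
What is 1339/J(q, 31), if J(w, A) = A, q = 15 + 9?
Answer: 1339/31 ≈ 43.194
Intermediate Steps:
q = 24
1339/J(q, 31) = 1339/31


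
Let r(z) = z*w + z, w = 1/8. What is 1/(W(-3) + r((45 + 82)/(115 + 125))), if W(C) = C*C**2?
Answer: -640/16899 ≈ -0.037872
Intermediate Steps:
W(C) = C**3
w = 1/8 ≈ 0.12500
r(z) = 9*z/8 (r(z) = z*(1/8) + z = z/8 + z = 9*z/8)
1/(W(-3) + r((45 + 82)/(115 + 125))) = 1/((-3)**3 + 9*((45 + 82)/(115 + 125))/8) = 1/(-27 + 9*(127/240)/8) = 1/(-27 + 9*(127*(1/240))/8) = 1/(-27 + (9/8)*(127/240)) = 1/(-27 + 381/640) = 1/(-16899/640) = -640/16899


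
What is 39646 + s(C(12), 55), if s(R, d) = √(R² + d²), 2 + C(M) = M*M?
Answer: 39646 + √23189 ≈ 39798.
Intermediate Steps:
C(M) = -2 + M² (C(M) = -2 + M*M = -2 + M²)
39646 + s(C(12), 55) = 39646 + √((-2 + 12²)² + 55²) = 39646 + √((-2 + 144)² + 3025) = 39646 + √(142² + 3025) = 39646 + √(20164 + 3025) = 39646 + √23189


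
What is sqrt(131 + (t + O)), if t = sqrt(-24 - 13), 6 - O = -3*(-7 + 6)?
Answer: sqrt(134 + I*sqrt(37)) ≈ 11.579 + 0.26267*I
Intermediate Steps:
O = 3 (O = 6 - (-3)*(-7 + 6) = 6 - (-3)*(-1) = 6 - 1*3 = 6 - 3 = 3)
t = I*sqrt(37) (t = sqrt(-37) = I*sqrt(37) ≈ 6.0828*I)
sqrt(131 + (t + O)) = sqrt(131 + (I*sqrt(37) + 3)) = sqrt(131 + (3 + I*sqrt(37))) = sqrt(134 + I*sqrt(37))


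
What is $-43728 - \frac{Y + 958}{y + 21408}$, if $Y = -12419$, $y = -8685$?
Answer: $- \frac{556339883}{12723} \approx -43727.0$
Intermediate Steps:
$-43728 - \frac{Y + 958}{y + 21408} = -43728 - \frac{-12419 + 958}{-8685 + 21408} = -43728 - - \frac{11461}{12723} = -43728 + \frac{11461}{12723} = - \frac{556339883}{12723}$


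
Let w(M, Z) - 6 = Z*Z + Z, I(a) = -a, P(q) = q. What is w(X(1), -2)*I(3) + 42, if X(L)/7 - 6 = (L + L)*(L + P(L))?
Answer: 18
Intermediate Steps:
X(L) = 42 + 28*L² (X(L) = 42 + 7*((L + L)*(L + L)) = 42 + 7*((2*L)*(2*L)) = 42 + 7*(4*L²) = 42 + 28*L²)
w(M, Z) = 6 + Z + Z² (w(M, Z) = 6 + (Z*Z + Z) = 6 + (Z² + Z) = 6 + (Z + Z²) = 6 + Z + Z²)
w(X(1), -2)*I(3) + 42 = (6 - 2 + (-2)²)*(-1*3) + 42 = (6 - 2 + 4)*(-3) + 42 = 8*(-3) + 42 = -24 + 42 = 18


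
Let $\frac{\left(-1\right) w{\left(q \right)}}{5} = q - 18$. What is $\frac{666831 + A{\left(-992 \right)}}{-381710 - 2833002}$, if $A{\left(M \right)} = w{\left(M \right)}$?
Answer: $- \frac{671881}{3214712} \approx -0.209$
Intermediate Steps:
$w{\left(q \right)} = 90 - 5 q$ ($w{\left(q \right)} = - 5 \left(q - 18\right) = - 5 \left(-18 + q\right) = 90 - 5 q$)
$A{\left(M \right)} = 90 - 5 M$
$\frac{666831 + A{\left(-992 \right)}}{-381710 - 2833002} = \frac{666831 + \left(90 - -4960\right)}{-381710 - 2833002} = \frac{666831 + \left(90 + 4960\right)}{-3214712} = \left(666831 + 5050\right) \left(- \frac{1}{3214712}\right) = 671881 \left(- \frac{1}{3214712}\right) = - \frac{671881}{3214712}$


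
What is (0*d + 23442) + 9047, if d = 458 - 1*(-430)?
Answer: 32489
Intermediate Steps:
d = 888 (d = 458 + 430 = 888)
(0*d + 23442) + 9047 = (0*888 + 23442) + 9047 = (0 + 23442) + 9047 = 23442 + 9047 = 32489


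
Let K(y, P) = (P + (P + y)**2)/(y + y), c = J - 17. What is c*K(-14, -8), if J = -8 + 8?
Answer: 289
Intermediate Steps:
J = 0
c = -17 (c = 0 - 17 = -17)
K(y, P) = (P + (P + y)**2)/(2*y) (K(y, P) = (P + (P + y)**2)/((2*y)) = (P + (P + y)**2)*(1/(2*y)) = (P + (P + y)**2)/(2*y))
c*K(-14, -8) = -17*(-8 + (-8 - 14)**2)/(2*(-14)) = -17*(-1)*(-8 + (-22)**2)/(2*14) = -17*(-1)*(-8 + 484)/(2*14) = -17*(-1)*476/(2*14) = -17*(-17) = 289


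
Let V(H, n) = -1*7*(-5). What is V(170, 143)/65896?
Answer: 35/65896 ≈ 0.00053114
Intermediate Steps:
V(H, n) = 35 (V(H, n) = -7*(-5) = 35)
V(170, 143)/65896 = 35/65896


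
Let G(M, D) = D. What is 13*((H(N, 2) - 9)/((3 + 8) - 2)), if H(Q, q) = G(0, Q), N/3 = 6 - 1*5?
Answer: -26/3 ≈ -8.6667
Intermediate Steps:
N = 3 (N = 3*(6 - 1*5) = 3*(6 - 5) = 3*1 = 3)
H(Q, q) = Q
13*((H(N, 2) - 9)/((3 + 8) - 2)) = 13*((3 - 9)/((3 + 8) - 2)) = 13*(-6/(11 - 2)) = 13*(-6/9) = 13*(-6*⅑) = 13*(-⅔) = -26/3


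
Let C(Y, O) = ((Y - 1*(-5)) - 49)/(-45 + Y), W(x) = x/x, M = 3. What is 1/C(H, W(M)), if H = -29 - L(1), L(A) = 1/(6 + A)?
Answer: 519/512 ≈ 1.0137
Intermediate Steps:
W(x) = 1
H = -204/7 (H = -29 - 1/(6 + 1) = -29 - 1/7 = -204/7 ≈ -29.143)
C(Y, O) = (-44 + Y)/(-45 + Y) (C(Y, O) = ((Y + 5) - 49)/(-45 + Y) = ((5 + Y) - 49)/(-45 + Y) = (-44 + Y)/(-45 + Y))
1/C(H, W(M)) = 1/((-44 - 204/7)/(-45 - 204/7)) = 1/(-512/7/(-519/7)) = 1/(-7/519*(-512/7)) = 1/(512/519) = 519/512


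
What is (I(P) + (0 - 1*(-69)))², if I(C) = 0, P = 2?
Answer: 4761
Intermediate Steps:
(I(P) + (0 - 1*(-69)))² = (0 + (0 - 1*(-69)))² = (0 + (0 + 69))² = (0 + 69)² = 69² = 4761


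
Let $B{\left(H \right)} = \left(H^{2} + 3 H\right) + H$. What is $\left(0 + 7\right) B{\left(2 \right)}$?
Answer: $84$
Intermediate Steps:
$B{\left(H \right)} = H^{2} + 4 H$
$\left(0 + 7\right) B{\left(2 \right)} = \left(0 + 7\right) 2 \left(4 + 2\right) = 7 \cdot 2 \cdot 6 = 7 \cdot 12 = 84$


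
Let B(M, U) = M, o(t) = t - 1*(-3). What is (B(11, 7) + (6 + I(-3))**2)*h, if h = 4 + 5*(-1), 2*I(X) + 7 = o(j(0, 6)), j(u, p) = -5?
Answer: -53/4 ≈ -13.250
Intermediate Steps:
o(t) = 3 + t (o(t) = t + 3 = 3 + t)
I(X) = -9/2 (I(X) = -7/2 + (3 - 5)/2 = -7/2 + (1/2)*(-2) = -7/2 - 1 = -9/2)
h = -1 (h = 4 - 5 = -1)
(B(11, 7) + (6 + I(-3))**2)*h = (11 + (6 - 9/2)**2)*(-1) = (11 + (3/2)**2)*(-1) = (11 + 9/4)*(-1) = (53/4)*(-1) = -53/4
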